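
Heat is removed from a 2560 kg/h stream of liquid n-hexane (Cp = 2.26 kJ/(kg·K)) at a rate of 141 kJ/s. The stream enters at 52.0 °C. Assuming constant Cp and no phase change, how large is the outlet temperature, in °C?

T_out = -35.7 °C

Q = 141 kJ/s = 507600 kJ/h
ΔT = Q/(ṁ·Cp) = 507600/(2560×2.26) = 87.735 K
T_out = 52.0 − 87.735 = -35.735 °C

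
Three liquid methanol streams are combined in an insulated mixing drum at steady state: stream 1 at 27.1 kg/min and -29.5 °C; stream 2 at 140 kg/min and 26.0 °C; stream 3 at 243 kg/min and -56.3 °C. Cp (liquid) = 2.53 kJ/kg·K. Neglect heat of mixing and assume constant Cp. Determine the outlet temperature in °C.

T_out = -26.4 °C

Adiabatic, steady state ⇒ Σ ṁᵢCp,ᵢ(T_out − Tᵢ) = 0
T_out = Σ ṁᵢCp,ᵢTᵢ / Σ ṁᵢCp,ᵢ
      = -27426 / 1037.6 = -26.433 °C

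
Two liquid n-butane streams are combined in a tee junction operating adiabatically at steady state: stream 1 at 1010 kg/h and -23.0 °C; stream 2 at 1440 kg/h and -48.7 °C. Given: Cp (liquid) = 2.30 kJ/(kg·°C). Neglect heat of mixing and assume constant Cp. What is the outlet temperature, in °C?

T_out = -38.1 °C

Adiabatic, steady state ⇒ Σ ṁᵢCp,ᵢ(T_out − Tᵢ) = 0
T_out = Σ ṁᵢCp,ᵢTᵢ / Σ ṁᵢCp,ᵢ
      = -214720 / 5635 = -38.105 °C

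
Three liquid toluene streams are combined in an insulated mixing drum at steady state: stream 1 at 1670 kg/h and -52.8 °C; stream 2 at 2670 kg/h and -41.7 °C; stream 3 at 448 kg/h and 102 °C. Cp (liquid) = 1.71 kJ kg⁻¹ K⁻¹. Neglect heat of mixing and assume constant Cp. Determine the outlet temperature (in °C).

Adiabatic, steady state ⇒ Σ ṁᵢCp,ᵢ(T_out − Tᵢ) = 0
T_out = Σ ṁᵢCp,ᵢTᵢ / Σ ṁᵢCp,ᵢ
      = -263030 / 8187.5 = -32.126 °C

T_out = -32.1 °C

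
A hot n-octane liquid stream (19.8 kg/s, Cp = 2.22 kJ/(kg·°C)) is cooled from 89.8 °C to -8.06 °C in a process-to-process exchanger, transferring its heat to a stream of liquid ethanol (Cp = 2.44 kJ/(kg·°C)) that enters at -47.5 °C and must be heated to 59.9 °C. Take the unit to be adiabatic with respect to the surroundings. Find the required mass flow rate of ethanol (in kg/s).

Heat released by hot stream: Q = 19.8 × 2.22 × (89.8 − -8.06) = 4301.5 kJ/s
Energy balance on cold side (adiabatic exchanger): Q = ṁ_c·Cp_c·(T_c,out − T_c,in)
ṁ_c = 4301.5 / [2.44 × (59.9 − -47.5)] = 16.415 kg/s

ṁ_c = 16.4 kg/s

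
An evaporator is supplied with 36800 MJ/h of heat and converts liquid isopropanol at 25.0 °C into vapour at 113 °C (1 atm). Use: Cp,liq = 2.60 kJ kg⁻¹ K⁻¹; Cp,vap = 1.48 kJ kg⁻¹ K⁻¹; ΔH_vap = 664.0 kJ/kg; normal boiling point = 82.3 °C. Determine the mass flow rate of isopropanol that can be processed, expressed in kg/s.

ṁ = 11.9 kg/s

Δh = 2.60×(82.3−25.0) + 664.0 + 1.48×(113−82.3) = 858.42 kJ/kg
Q = 36800 MJ/h = 10222 kJ/s = 10222 kJ/s
ṁ = Q/Δh = 10222 / 858.42 = 11.908 kg/s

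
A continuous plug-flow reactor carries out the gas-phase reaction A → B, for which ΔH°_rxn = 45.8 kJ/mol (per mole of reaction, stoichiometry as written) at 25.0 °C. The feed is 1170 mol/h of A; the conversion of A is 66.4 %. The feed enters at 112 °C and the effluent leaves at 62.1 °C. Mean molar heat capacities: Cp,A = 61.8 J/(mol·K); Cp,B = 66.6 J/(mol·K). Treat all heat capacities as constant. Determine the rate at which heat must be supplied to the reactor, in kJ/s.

Extent of reaction ξ = 0.664 × 1170 = 776.88 mol/h
Reaction term: ξ·ΔH°_rxn = 776.88 × 45.8 = 35581 kJ/h
Sensible, feed 112→25 °C: -6290.6 kJ/h
Outlet flows (mol/h): A 393.12, B 776.88
Sensible, products 25→62.1 °C: 2820.9 kJ/h
Q = ΔH = 32111 kJ/h = 8.9198 kW
Heat supplied = 8.9198 kJ/s

Q_in = 8.92 kJ/s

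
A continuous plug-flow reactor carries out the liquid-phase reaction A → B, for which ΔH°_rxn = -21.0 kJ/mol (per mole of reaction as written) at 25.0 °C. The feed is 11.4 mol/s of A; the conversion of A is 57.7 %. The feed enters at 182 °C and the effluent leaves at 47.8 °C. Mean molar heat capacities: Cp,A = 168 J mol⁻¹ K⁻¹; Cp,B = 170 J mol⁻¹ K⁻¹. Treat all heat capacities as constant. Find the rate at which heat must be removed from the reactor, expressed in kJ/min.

Q_out = 23700 kJ/min

Extent of reaction ξ = 0.577 × 11.4 = 6.5778 mol/s
Reaction term: ξ·ΔH°_rxn = 6.5778 × -21.0 = -138.13 kJ/s
Sensible, feed 182→25 °C: -300.69 kJ/s
Outlet flows (mol/s): A 4.8222, B 6.5778
Sensible, products 25→47.8 °C: 43.967 kJ/s
Q = ΔH = -394.85 kJ/s = -394.85 kW
Heat removed = 23691 kJ/min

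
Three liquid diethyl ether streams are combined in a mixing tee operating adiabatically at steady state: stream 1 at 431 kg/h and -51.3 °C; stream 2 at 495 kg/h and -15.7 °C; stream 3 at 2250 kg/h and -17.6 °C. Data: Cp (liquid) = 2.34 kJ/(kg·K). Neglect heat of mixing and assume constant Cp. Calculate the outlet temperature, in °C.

T_out = -21.9 °C

Adiabatic, steady state ⇒ Σ ṁᵢCp,ᵢ(T_out − Tᵢ) = 0
T_out = Σ ṁᵢCp,ᵢTᵢ / Σ ṁᵢCp,ᵢ
      = -162590 / 7431.8 = -21.877 °C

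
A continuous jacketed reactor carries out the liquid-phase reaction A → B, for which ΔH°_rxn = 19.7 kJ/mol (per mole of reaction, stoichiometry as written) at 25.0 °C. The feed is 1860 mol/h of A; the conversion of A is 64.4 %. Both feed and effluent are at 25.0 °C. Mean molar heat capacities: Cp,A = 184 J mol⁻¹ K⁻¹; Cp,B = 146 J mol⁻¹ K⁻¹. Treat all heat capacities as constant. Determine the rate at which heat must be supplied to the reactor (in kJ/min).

Extent of reaction ξ = 0.644 × 1860 = 1197.8 mol/h
Reaction term: ξ·ΔH°_rxn = 1197.8 × 19.7 = 23597 kJ/h
Q = ΔH = 23597 kJ/h = 6.5548 kW
Heat supplied = 393.29 kJ/min

Q_in = 393 kJ/min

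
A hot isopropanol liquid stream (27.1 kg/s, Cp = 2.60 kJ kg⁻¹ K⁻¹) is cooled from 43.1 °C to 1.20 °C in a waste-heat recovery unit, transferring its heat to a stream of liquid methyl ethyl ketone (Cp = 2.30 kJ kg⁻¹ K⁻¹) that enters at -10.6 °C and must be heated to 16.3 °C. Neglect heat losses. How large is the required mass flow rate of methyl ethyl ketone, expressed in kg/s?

ṁ_c = 47.7 kg/s

Heat released by hot stream: Q = 27.1 × 2.60 × (43.1 − 1.20) = 2952.3 kJ/s
Energy balance on cold side (adiabatic exchanger): Q = ṁ_c·Cp_c·(T_c,out − T_c,in)
ṁ_c = 2952.3 / [2.30 × (16.3 − -10.6)] = 47.717 kg/s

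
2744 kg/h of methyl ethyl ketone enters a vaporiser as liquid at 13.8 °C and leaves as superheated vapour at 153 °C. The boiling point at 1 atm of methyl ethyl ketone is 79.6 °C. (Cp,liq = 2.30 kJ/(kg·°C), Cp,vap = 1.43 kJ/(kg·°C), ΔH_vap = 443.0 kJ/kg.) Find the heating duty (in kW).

liquid 13.8→79.6 °C: 151.34 kJ/kg
vaporisation at 79.6 °C: 443 kJ/kg
vapour 79.6→153 °C: 104.96 kJ/kg
Δh = 151.34 + 443 + 104.96 = 699.3 kJ/kg
Q = ṁ·Δh = 2744 kg/h × 699.3 kJ/kg = 1.9189e+06 kJ/h
|Q| = 533.02 kW

Q = 533 kW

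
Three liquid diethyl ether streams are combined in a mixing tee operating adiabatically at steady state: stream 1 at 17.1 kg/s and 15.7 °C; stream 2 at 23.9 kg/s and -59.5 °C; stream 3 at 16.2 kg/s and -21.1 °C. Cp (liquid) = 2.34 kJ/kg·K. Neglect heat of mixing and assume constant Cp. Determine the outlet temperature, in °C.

T_out = -26.1 °C

Energy balance with Q = 0: Σ ṁᵢCp,ᵢ(T_out − Tᵢ) = 0
Σ ṁᵢCp,ᵢTᵢ = 17.1×2.34×15.7 + 23.9×2.34×-59.5 + 16.2×2.34×-21.1 = -3499.2
Σ ṁᵢCp,ᵢ = 17.1×2.34 + 23.9×2.34 + 16.2×2.34 = 133.85
T_out = -3499.2 / 133.85 = -26.143 °C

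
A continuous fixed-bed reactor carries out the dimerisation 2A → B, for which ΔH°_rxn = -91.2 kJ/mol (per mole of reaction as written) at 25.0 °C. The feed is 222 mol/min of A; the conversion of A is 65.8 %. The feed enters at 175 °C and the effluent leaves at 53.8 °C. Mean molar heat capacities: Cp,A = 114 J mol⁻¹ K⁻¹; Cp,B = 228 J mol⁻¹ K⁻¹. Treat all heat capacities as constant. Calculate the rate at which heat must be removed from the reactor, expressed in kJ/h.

Q_out = 584000 kJ/h

Extent of reaction ξ = 0.658 × 222 / 2 = 73.038 mol/min
Reaction term: ξ·ΔH°_rxn = 73.038 × -91.2 = -6661.1 kJ/min
Sensible, feed 175→25 °C: -3796.2 kJ/min
Outlet flows (mol/min): A 75.924, B 73.038
Sensible, products 25→53.8 °C: 728.87 kJ/min
Q = ΔH = -9728.4 kJ/min = -162.14 kW
Heat removed = 583700 kJ/h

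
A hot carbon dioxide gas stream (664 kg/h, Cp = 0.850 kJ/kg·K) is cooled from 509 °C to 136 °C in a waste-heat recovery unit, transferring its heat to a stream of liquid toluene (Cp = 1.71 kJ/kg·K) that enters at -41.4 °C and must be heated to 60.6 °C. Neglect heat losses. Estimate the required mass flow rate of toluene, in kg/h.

ṁ_c = 1210 kg/h

Heat released by hot stream: Q = 664 × 0.850 × (509 − 136) = 210520 kJ/h
Energy balance on cold side (adiabatic exchanger): Q = ṁ_c·Cp_c·(T_c,out − T_c,in)
ṁ_c = 210520 / [1.71 × (60.6 − -41.4)] = 1207 kg/h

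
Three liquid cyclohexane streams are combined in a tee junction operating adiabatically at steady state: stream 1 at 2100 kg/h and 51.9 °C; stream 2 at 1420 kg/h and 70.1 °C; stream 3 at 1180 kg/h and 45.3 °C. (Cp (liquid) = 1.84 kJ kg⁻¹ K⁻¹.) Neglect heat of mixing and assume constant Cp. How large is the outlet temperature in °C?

T_out = 55.7 °C

No heat crosses the boundary, so H_out = H_in.
T_out = Σ ṁᵢCp,ᵢTᵢ / Σ ṁᵢCp,ᵢ
      = 482050 / 8648 = 55.742 °C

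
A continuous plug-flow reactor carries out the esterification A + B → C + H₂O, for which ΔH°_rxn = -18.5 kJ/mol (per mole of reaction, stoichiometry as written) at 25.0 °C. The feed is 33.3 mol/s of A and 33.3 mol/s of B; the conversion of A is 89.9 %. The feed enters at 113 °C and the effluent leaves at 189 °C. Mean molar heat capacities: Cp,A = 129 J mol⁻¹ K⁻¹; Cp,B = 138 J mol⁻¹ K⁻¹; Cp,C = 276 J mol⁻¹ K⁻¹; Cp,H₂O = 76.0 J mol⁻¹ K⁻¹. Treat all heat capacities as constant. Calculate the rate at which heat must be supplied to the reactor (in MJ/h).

Extent of reaction ξ = 0.899 × 33.3 = 29.937 mol/s
Reaction term: ξ·ΔH°_rxn = 29.937 × -18.5 = -553.83 kJ/s
Sensible, feed 113→25 °C: -782.42 kJ/s
Outlet flows (mol/s): A 3.3633, B 3.3633, C 29.937, H₂O 29.937
Sensible, products 25→189 °C: 1875.5 kJ/s
Q = ΔH = 539.21 kJ/s = 539.21 kW
Heat supplied = 1941.2 MJ/h

Q_in = 1940 MJ/h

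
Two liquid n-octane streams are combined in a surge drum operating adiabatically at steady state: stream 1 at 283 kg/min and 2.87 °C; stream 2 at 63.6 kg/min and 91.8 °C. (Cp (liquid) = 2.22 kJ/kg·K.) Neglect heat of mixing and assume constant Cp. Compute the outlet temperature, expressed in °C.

T_out = 19.2 °C

No heat crosses the boundary, so H_out = H_in.
T_out = Σ ṁᵢCp,ᵢTᵢ / Σ ṁᵢCp,ᵢ
      = 14765 / 769.45 = 19.188 °C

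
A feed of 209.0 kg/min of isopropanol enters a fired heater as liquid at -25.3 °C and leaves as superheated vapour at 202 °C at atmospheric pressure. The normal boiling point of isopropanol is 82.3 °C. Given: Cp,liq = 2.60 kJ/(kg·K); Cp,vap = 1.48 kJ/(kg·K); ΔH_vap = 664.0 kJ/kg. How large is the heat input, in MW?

Q = 3.90 MW

liquid -25.3→82.3 °C: 279.76 kJ/kg
vaporisation at 82.3 °C: 664 kJ/kg
vapour 82.3→202 °C: 177.16 kJ/kg
Δh = 279.76 + 664 + 177.16 = 1120.9 kJ/kg
Q = ṁ·Δh = 209.0 kg/min × 1120.9 kJ/kg = 234270 kJ/min
|Q| = 3904.5 kW = 3.9045 MW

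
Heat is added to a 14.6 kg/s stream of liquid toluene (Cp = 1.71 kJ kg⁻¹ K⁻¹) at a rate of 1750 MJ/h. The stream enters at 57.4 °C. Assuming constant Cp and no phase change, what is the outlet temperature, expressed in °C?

Q = 1750 MJ/h = 486.11 kJ/s
ΔT = Q/(ṁ·Cp) = 486.11/(14.6×1.71) = 19.471 K
T_out = 57.4 + 19.471 = 76.871 °C

T_out = 76.9 °C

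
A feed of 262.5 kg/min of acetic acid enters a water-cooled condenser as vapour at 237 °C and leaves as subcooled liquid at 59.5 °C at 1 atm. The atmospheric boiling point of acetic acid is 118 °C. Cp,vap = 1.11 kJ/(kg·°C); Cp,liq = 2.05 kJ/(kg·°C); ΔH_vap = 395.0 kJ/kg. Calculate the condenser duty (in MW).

Q_c = 2.83 MW

vapour 237→118 °C: -132.09 kJ/kg
condensation at 118 °C: -395 kJ/kg
liquid 118→59.5 °C: -119.92 kJ/kg
Δh = -132.09 + -395 + -119.92 = -647.01 kJ/kg
Q = ṁ·Δh = 262.5 kg/min × -647.01 kJ/kg = -169840 kJ/min
|Q| = 2830.7 kW = 2.8307 MW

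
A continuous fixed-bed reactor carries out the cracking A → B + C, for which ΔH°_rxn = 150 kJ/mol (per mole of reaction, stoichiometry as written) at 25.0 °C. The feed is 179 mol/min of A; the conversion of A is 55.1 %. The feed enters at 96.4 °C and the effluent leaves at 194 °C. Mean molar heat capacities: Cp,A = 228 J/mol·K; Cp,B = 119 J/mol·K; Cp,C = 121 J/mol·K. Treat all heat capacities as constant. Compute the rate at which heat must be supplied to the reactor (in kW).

Extent of reaction ξ = 0.551 × 179 = 98.629 mol/min
Reaction term: ξ·ΔH°_rxn = 98.629 × 150 = 14794 kJ/min
Sensible, feed 96.4→25 °C: -2914 kJ/min
Outlet flows (mol/min): A 80.371, B 98.629, C 98.629
Sensible, products 25→194 °C: 7097.2 kJ/min
Q = ΔH = 18978 kJ/min = 316.29 kW
Heat supplied = 316.29 kW

Q_in = 316 kW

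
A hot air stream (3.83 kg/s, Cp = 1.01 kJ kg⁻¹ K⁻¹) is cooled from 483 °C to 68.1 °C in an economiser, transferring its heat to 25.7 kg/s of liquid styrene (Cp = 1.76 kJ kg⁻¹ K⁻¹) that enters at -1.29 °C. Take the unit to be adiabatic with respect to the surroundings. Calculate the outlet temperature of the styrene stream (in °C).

T_c,out = 34.2 °C

Heat released by hot stream: Q = 3.83 × 1.01 × (483 − 68.1) = 1605 kJ/s
Energy balance on cold side (adiabatic exchanger): Q = ṁ_c·Cp_c·(T_c,out − T_c,in)
T_c,out = -1.29 + 1605/(25.7 × 1.76) = 34.193 °C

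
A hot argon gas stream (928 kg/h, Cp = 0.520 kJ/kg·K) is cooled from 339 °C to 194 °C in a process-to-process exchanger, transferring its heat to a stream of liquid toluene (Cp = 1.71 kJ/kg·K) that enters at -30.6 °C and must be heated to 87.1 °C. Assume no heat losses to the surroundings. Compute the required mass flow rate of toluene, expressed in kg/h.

Heat released by hot stream: Q = 928 × 0.520 × (339 − 194) = 69971 kJ/h
Energy balance on cold side (adiabatic exchanger): Q = ṁ_c·Cp_c·(T_c,out − T_c,in)
ṁ_c = 69971 / [1.71 × (87.1 − -30.6)] = 347.65 kg/h

ṁ_c = 348 kg/h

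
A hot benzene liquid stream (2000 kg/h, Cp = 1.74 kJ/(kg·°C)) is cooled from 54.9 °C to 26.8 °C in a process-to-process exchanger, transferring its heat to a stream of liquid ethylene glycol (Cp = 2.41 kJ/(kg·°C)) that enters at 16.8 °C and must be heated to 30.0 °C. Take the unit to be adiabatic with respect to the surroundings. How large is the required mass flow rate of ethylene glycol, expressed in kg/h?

ṁ_c = 3070 kg/h

Heat released by hot stream: Q = 2000 × 1.74 × (54.9 − 26.8) = 97788 kJ/h
Energy balance on cold side (adiabatic exchanger): Q = ṁ_c·Cp_c·(T_c,out − T_c,in)
ṁ_c = 97788 / [2.41 × (30.0 − 16.8)] = 3073.9 kg/h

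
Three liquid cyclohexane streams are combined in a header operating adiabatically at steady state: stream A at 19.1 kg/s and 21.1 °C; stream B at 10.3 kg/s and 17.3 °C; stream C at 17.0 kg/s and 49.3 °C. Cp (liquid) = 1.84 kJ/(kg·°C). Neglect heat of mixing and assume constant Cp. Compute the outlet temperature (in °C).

T_out = 30.6 °C

Energy balance with Q = 0: Σ ṁᵢCp,ᵢ(T_out − Tᵢ) = 0
T_out = Σ ṁᵢCp,ᵢTᵢ / Σ ṁᵢCp,ᵢ
      = 2611.5 / 85.376 = 30.588 °C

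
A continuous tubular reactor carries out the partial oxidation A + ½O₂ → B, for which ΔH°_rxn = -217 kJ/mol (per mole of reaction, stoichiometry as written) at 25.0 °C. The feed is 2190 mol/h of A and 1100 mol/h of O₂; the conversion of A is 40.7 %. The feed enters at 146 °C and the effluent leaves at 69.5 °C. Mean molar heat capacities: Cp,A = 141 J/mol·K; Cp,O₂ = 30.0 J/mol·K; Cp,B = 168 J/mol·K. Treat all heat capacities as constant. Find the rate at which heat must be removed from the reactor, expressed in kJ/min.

Q_out = 3650 kJ/min

Extent of reaction ξ = 0.407 × 2190 = 891.33 mol/h
Reaction term: ξ·ΔH°_rxn = 891.33 × -217 = -193420 kJ/h
Sensible, feed 146→25 °C: -41357 kJ/h
Outlet flows (mol/h): A 1298.7, O₂ 654.34, B 891.33
Sensible, products 25→69.5 °C: 15686 kJ/h
Q = ΔH = -219090 kJ/h = -60.858 kW
Heat removed = 3651.5 kJ/min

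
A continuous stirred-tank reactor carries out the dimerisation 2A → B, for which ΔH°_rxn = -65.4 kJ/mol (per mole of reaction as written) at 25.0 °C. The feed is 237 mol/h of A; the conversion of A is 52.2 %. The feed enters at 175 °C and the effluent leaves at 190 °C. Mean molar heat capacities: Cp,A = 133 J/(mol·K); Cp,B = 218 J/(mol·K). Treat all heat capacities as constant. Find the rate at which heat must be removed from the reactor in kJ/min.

Q_out = 67.7 kJ/min

Extent of reaction ξ = 0.522 × 237 / 2 = 61.857 mol/h
Reaction term: ξ·ΔH°_rxn = 61.857 × -65.4 = -4045.4 kJ/h
Sensible, feed 175→25 °C: -4728.1 kJ/h
Outlet flows (mol/h): A 113.29, B 61.857
Sensible, products 25→190 °C: 4711.1 kJ/h
Q = ΔH = -4062.5 kJ/h = -1.1285 kW
Heat removed = 67.709 kJ/min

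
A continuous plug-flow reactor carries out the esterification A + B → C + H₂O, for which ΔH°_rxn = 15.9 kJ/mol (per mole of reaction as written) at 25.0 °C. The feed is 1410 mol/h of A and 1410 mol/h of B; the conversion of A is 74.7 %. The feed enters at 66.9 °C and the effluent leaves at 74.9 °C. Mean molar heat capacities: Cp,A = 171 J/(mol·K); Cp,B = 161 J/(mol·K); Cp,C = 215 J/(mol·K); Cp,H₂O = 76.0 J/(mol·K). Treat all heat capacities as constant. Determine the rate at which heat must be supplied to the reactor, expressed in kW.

Extent of reaction ξ = 0.747 × 1410 = 1053.3 mol/h
Reaction term: ξ·ΔH°_rxn = 1053.3 × 15.9 = 16747 kJ/h
Sensible, feed 66.9→25 °C: -19614 kJ/h
Outlet flows (mol/h): A 356.73, B 356.73, C 1053.3, H₂O 1053.3
Sensible, products 25→74.9 °C: 21204 kJ/h
Q = ΔH = 18337 kJ/h = 5.0936 kW
Heat supplied = 5.0936 kW

Q_in = 5.09 kW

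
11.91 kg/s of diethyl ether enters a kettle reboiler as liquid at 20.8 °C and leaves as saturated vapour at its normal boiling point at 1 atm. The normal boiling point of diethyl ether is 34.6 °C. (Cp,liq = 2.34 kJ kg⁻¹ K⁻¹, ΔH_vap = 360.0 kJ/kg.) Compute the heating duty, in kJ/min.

Q = 280000 kJ/min

liquid 20.8→34.6 °C: 32.292 kJ/kg
vaporisation at 34.6 °C: 360 kJ/kg
Δh = 32.292 + 360 = 392.29 kJ/kg
Q = ṁ·Δh = 11.91 kg/s × 392.29 kJ/kg = 4672.2 kJ/s
|Q| = 4672.2 kW = 280330 kJ/min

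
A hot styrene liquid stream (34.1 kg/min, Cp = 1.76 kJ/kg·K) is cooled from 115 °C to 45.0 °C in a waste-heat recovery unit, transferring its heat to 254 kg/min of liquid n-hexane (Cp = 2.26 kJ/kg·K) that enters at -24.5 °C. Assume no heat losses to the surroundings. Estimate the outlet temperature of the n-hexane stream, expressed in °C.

Heat released by hot stream: Q = 34.1 × 1.76 × (115 − 45.0) = 4201.1 kJ/min
Energy balance on cold side (adiabatic exchanger): Q = ṁ_c·Cp_c·(T_c,out − T_c,in)
T_c,out = -24.5 + 4201.1/(254 × 2.26) = -17.181 °C

T_c,out = -17.2 °C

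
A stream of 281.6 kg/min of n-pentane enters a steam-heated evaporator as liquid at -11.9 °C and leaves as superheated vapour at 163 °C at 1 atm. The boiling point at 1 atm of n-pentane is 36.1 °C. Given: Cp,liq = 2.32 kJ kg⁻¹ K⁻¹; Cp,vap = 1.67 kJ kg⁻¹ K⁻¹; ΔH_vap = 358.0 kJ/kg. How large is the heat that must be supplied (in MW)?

liquid -11.9→36.1 °C: 111.36 kJ/kg
vaporisation at 36.1 °C: 358 kJ/kg
vapour 36.1→163 °C: 211.92 kJ/kg
Δh = 111.36 + 358 + 211.92 = 681.28 kJ/kg
Q = ṁ·Δh = 281.6 kg/min × 681.28 kJ/kg = 191850 kJ/min
|Q| = 3197.5 kW = 3.1975 MW

Q = 3.20 MW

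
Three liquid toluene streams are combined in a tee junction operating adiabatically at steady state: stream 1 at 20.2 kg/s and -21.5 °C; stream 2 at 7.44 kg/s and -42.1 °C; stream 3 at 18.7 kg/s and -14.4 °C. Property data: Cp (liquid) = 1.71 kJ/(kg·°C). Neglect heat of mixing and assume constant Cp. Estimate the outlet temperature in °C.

T_out = -21.9 °C

Adiabatic, steady state ⇒ Σ ṁᵢCp,ᵢ(T_out − Tᵢ) = 0
T_out = Σ ṁᵢCp,ᵢTᵢ / Σ ṁᵢCp,ᵢ
      = -1738.7 / 79.241 = -21.942 °C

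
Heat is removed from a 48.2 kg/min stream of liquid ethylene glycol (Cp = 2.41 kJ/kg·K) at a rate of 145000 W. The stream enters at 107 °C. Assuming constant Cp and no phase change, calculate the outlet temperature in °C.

Q = 145000 W = 8700 kJ/min
ΔT = Q/(ṁ·Cp) = 8700/(48.2×2.41) = 74.895 K
T_out = 107 − 74.895 = 32.105 °C

T_out = 32.1 °C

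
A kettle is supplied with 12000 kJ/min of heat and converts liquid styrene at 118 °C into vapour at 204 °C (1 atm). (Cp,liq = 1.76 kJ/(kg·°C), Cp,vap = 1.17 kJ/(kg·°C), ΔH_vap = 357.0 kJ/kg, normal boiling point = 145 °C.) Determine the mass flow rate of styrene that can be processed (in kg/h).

ṁ = 1520 kg/h

Δh = 1.76×(145−118) + 357.0 + 1.17×(204−145) = 473.55 kJ/kg
Q = 12000 kJ/min = 200 kJ/s = 720000 kJ/h
ṁ = Q/Δh = 720000 / 473.55 = 1520.4 kg/h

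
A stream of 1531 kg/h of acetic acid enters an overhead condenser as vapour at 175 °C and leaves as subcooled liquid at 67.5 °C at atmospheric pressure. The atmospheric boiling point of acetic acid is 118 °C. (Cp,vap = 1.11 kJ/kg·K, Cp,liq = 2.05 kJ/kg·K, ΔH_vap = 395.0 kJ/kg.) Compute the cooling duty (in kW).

vapour 175→118 °C: -63.27 kJ/kg
condensation at 118 °C: -395 kJ/kg
liquid 118→67.5 °C: -103.52 kJ/kg
Δh = -63.27 + -395 + -103.52 = -561.79 kJ/kg
Q = ṁ·Δh = 1531 kg/h × -561.79 kJ/kg = -860110 kJ/h
|Q| = 238.92 kW

Q_c = 239 kW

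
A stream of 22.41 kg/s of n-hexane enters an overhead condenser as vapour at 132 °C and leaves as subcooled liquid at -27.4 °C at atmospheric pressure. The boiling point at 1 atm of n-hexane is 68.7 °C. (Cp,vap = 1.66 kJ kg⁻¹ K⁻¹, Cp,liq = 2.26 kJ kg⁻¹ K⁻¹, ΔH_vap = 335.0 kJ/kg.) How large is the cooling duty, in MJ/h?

vapour 132→68.7 °C: -105.08 kJ/kg
condensation at 68.7 °C: -335 kJ/kg
liquid 68.7→-27.4 °C: -217.19 kJ/kg
Δh = -105.08 + -335 + -217.19 = -657.26 kJ/kg
Q = ṁ·Δh = 22.41 kg/s × -657.26 kJ/kg = -14729 kJ/s
|Q| = 14729 kW = 53025 MJ/h

Q_c = 53000 MJ/h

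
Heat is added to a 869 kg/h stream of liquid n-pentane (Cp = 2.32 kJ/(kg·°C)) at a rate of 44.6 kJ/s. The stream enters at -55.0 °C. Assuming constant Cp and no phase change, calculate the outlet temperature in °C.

T_out = 24.6 °C

Q = 44.6 kJ/s = 160560 kJ/h
ΔT = Q/(ṁ·Cp) = 160560/(869×2.32) = 79.64 K
T_out = -55.0 + 79.64 = 24.64 °C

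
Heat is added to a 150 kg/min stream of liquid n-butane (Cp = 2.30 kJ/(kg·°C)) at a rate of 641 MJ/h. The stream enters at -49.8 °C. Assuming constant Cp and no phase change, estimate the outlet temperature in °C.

T_out = -18.8 °C

Q = 641 MJ/h = 10683 kJ/min
ΔT = Q/(ṁ·Cp) = 10683/(150×2.30) = 30.966 K
T_out = -49.8 + 30.966 = -18.834 °C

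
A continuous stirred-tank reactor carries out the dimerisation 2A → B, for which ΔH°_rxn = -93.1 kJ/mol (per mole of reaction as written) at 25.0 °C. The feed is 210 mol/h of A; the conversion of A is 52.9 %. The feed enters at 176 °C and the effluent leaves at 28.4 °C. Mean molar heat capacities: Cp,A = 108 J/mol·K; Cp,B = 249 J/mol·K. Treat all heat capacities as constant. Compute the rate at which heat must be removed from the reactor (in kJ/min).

Extent of reaction ξ = 0.529 × 210 / 2 = 55.545 mol/h
Reaction term: ξ·ΔH°_rxn = 55.545 × -93.1 = -5171.2 kJ/h
Sensible, feed 176→25 °C: -3424.7 kJ/h
Outlet flows (mol/h): A 98.91, B 55.545
Sensible, products 25→28.4 °C: 83.344 kJ/h
Q = ΔH = -8512.6 kJ/h = -2.3646 kW
Heat removed = 141.88 kJ/min

Q_out = 142 kJ/min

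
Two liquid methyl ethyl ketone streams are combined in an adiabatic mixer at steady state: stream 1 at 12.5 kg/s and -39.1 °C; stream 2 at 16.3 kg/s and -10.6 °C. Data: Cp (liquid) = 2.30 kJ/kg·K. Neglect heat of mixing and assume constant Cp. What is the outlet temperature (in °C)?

T_out = -23.0 °C

Adiabatic, steady state ⇒ Σ ṁᵢCp,ᵢ(T_out − Tᵢ) = 0
Σ ṁᵢCp,ᵢTᵢ = 12.5×2.30×-39.1 + 16.3×2.30×-10.6 = -1521.5
Σ ṁᵢCp,ᵢ = 12.5×2.30 + 16.3×2.30 = 66.24
T_out = -1521.5 / 66.24 = -22.97 °C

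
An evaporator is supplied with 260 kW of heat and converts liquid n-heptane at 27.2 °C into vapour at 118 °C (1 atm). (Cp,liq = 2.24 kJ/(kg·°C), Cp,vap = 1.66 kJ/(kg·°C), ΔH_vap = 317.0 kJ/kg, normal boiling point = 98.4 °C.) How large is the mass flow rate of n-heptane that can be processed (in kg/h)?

Δh = 2.24×(98.4−27.2) + 317.0 + 1.66×(118−98.4) = 509.02 kJ/kg
Q = 260 kW = 260 kJ/s = 936000 kJ/h
ṁ = Q/Δh = 936000 / 509.02 = 1838.8 kg/h

ṁ = 1840 kg/h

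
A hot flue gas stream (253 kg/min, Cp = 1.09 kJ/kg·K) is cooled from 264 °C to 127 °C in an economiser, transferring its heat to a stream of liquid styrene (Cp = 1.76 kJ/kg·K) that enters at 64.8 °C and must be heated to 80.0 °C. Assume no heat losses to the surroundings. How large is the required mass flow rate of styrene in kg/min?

Heat released by hot stream: Q = 253 × 1.09 × (264 − 127) = 37780 kJ/min
Energy balance on cold side (adiabatic exchanger): Q = ṁ_c·Cp_c·(T_c,out − T_c,in)
ṁ_c = 37780 / [1.76 × (80.0 − 64.8)] = 1412.2 kg/min

ṁ_c = 1410 kg/min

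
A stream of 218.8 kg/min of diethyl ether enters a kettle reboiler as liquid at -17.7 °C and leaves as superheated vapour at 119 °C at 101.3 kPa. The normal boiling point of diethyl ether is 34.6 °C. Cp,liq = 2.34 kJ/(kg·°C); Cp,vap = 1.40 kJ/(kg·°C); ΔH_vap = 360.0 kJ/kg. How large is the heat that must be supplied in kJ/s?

liquid -17.7→34.6 °C: 122.38 kJ/kg
vaporisation at 34.6 °C: 360 kJ/kg
vapour 34.6→119 °C: 118.16 kJ/kg
Δh = 122.38 + 360 + 118.16 = 600.54 kJ/kg
Q = ṁ·Δh = 218.8 kg/min × 600.54 kJ/kg = 131400 kJ/min
|Q| = 2190 kW

Q = 2190 kJ/s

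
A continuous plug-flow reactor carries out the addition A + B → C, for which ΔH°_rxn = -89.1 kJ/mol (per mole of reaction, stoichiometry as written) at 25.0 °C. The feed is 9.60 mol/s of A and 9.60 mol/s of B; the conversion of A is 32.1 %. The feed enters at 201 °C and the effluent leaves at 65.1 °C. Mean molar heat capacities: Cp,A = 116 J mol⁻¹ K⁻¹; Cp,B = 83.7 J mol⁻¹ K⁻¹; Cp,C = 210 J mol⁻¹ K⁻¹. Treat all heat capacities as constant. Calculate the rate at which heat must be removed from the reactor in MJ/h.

Q_out = 1920 MJ/h

Extent of reaction ξ = 0.321 × 9.60 = 3.0816 mol/s
Reaction term: ξ·ΔH°_rxn = 3.0816 × -89.1 = -274.57 kJ/s
Sensible, feed 201→25 °C: -337.41 kJ/s
Outlet flows (mol/s): A 6.5184, B 6.5184, C 3.0816
Sensible, products 25→65.1 °C: 78.149 kJ/s
Q = ΔH = -533.83 kJ/s = -533.83 kW
Heat removed = 1921.8 MJ/h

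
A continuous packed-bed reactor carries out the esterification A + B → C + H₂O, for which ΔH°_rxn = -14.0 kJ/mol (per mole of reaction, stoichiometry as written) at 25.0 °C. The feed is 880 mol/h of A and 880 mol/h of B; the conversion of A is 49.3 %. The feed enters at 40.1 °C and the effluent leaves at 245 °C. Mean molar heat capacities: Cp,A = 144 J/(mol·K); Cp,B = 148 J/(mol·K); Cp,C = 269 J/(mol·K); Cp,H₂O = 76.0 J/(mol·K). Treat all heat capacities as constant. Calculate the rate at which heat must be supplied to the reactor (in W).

Extent of reaction ξ = 0.493 × 880 = 433.84 mol/h
Reaction term: ξ·ΔH°_rxn = 433.84 × -14.0 = -6073.8 kJ/h
Sensible, feed 40.1→25 °C: -3880.1 kJ/h
Outlet flows (mol/h): A 446.16, B 446.16, C 433.84, H₂O 433.84
Sensible, products 25→245 °C: 61590 kJ/h
Q = ΔH = 51636 kJ/h = 14.343 kW
Heat supplied = 14343 W

Q_in = 14300 W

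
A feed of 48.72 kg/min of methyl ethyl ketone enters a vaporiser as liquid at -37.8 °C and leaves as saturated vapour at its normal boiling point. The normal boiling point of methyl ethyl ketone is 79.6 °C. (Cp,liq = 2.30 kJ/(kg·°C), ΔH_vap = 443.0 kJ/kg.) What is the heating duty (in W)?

Q = 579000 W

liquid -37.8→79.6 °C: 270.02 kJ/kg
vaporisation at 79.6 °C: 443 kJ/kg
Δh = 270.02 + 443 = 713.02 kJ/kg
Q = ṁ·Δh = 48.72 kg/min × 713.02 kJ/kg = 34738 kJ/min
|Q| = 578.97 kW = 578970 W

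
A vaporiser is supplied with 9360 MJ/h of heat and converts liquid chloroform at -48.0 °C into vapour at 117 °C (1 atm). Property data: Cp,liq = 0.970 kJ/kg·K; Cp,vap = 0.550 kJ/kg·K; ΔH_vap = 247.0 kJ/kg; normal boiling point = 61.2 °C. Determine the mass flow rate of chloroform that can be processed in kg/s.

ṁ = 6.78 kg/s

Δh = 0.970×(61.2−-48.0) + 247.0 + 0.550×(117−61.2) = 383.61 kJ/kg
Q = 9360 MJ/h = 2600 kJ/s = 2600 kJ/s
ṁ = Q/Δh = 2600 / 383.61 = 6.7776 kg/s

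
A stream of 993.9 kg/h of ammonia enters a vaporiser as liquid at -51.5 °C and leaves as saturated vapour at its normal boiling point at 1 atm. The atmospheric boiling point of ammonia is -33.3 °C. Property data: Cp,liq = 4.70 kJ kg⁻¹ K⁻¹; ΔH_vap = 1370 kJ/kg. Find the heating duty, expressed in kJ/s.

liquid -51.5→-33.3 °C: 85.54 kJ/kg
vaporisation at -33.3 °C: 1370 kJ/kg
Δh = 85.54 + 1370 = 1455.5 kJ/kg
Q = ṁ·Δh = 993.9 kg/h × 1455.5 kJ/kg = 1.4467e+06 kJ/h
|Q| = 401.85 kW

Q = 402 kJ/s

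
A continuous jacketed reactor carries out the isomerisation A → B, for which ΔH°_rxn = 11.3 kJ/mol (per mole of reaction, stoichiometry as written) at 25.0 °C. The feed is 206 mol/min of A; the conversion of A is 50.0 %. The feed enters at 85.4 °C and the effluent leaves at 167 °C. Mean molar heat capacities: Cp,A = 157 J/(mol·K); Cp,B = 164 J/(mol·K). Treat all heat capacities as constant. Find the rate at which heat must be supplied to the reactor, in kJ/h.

Extent of reaction ξ = 0.500 × 206 = 103 mol/min
Reaction term: ξ·ΔH°_rxn = 103 × 11.3 = 1163.9 kJ/min
Sensible, feed 85.4→25 °C: -1953.5 kJ/min
Outlet flows (mol/min): A 103, B 103
Sensible, products 25→167 °C: 4694.9 kJ/min
Q = ΔH = 3905.4 kJ/min = 65.09 kW
Heat supplied = 234320 kJ/h

Q_in = 234000 kJ/h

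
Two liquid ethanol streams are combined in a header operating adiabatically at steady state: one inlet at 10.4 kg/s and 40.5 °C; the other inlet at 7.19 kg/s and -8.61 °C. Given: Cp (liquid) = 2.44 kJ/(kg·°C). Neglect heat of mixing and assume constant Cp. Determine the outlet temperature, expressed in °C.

T_out = 20.4 °C

Energy balance with Q = 0: Σ ṁᵢCp,ᵢ(T_out − Tᵢ) = 0
T_out = Σ ṁᵢCp,ᵢTᵢ / Σ ṁᵢCp,ᵢ
      = 876.68 / 42.92 = 20.426 °C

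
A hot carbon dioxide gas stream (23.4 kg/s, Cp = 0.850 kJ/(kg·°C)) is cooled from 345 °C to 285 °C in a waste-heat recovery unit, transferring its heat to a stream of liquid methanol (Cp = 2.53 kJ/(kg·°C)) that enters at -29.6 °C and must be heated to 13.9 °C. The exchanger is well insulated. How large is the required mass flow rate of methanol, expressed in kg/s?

Heat released by hot stream: Q = 23.4 × 0.850 × (345 − 285) = 1193.4 kJ/s
Energy balance on cold side (adiabatic exchanger): Q = ṁ_c·Cp_c·(T_c,out − T_c,in)
ṁ_c = 1193.4 / [2.53 × (13.9 − -29.6)] = 10.844 kg/s

ṁ_c = 10.8 kg/s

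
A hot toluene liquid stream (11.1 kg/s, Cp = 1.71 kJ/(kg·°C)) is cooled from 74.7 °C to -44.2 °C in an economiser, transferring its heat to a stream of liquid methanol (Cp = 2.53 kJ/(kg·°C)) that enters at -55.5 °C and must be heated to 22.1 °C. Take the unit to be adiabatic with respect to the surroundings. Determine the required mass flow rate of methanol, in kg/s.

Heat released by hot stream: Q = 11.1 × 1.71 × (74.7 − -44.2) = 2256.8 kJ/s
Energy balance on cold side (adiabatic exchanger): Q = ṁ_c·Cp_c·(T_c,out − T_c,in)
ṁ_c = 2256.8 / [2.53 × (22.1 − -55.5)] = 11.495 kg/s

ṁ_c = 11.5 kg/s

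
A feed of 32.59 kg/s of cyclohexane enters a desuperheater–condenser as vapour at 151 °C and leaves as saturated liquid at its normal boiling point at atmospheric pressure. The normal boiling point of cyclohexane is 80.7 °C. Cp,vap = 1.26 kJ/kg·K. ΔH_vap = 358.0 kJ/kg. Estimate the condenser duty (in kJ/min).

Q_c = 873000 kJ/min

vapour 151→80.7 °C: -88.578 kJ/kg
condensation at 80.7 °C: -358 kJ/kg
Δh = -88.578 + -358 = -446.58 kJ/kg
Q = ṁ·Δh = 32.59 kg/s × -446.58 kJ/kg = -14554 kJ/s
|Q| = 14554 kW = 873240 kJ/min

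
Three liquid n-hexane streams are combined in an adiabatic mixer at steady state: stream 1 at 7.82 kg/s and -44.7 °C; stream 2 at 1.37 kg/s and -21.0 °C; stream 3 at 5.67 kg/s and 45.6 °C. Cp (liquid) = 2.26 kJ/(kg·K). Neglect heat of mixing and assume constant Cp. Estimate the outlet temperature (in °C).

Adiabatic, steady state ⇒ Σ ṁᵢCp,ᵢ(T_out − Tᵢ) = 0
Σ ṁᵢCp,ᵢTᵢ = 7.82×2.26×-44.7 + 1.37×2.26×-21.0 + 5.67×2.26×45.6 = -270.68
Σ ṁᵢCp,ᵢ = 7.82×2.26 + 1.37×2.26 + 5.67×2.26 = 33.584
T_out = -270.68 / 33.584 = -8.06 °C

T_out = -8.06 °C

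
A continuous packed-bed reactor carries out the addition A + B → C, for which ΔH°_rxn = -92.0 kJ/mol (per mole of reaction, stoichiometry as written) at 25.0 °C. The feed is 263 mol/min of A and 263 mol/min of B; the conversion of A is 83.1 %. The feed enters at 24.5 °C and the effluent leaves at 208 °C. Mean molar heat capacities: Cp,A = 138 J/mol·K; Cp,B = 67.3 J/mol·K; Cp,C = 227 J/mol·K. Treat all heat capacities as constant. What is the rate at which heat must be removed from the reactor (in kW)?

Q_out = 156 kW

Extent of reaction ξ = 0.831 × 263 = 218.55 mol/min
Reaction term: ξ·ΔH°_rxn = 218.55 × -92.0 = -20107 kJ/min
Sensible, feed 24.5→25 °C: 26.997 kJ/min
Outlet flows (mol/min): A 44.447, B 44.447, C 218.55
Sensible, products 25→208 °C: 10749 kJ/min
Q = ΔH = -9331.1 kJ/min = -155.52 kW
Heat removed = 155.52 kW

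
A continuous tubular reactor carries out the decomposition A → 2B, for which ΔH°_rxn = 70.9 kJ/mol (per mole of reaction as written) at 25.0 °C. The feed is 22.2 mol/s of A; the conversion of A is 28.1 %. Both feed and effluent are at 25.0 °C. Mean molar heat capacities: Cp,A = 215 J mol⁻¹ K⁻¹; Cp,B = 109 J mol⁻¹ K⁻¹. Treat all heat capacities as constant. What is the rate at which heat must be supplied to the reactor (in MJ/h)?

Q_in = 1590 MJ/h

Extent of reaction ξ = 0.281 × 22.2 = 6.2382 mol/s
Reaction term: ξ·ΔH°_rxn = 6.2382 × 70.9 = 442.29 kJ/s
Q = ΔH = 442.29 kJ/s = 442.29 kW
Heat supplied = 1592.2 MJ/h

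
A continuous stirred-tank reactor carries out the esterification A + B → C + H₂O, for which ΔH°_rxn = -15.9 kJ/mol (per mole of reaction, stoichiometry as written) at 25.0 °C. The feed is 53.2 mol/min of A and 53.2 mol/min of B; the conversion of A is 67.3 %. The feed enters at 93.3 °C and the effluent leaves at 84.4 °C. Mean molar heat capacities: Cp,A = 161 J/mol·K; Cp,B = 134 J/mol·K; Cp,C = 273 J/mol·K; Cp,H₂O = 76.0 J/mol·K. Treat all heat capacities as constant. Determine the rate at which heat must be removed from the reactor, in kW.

Extent of reaction ξ = 0.673 × 53.2 = 35.804 mol/min
Reaction term: ξ·ΔH°_rxn = 35.804 × -15.9 = -569.28 kJ/min
Sensible, feed 93.3→25 °C: -1071.9 kJ/min
Outlet flows (mol/min): A 17.396, B 17.396, C 35.804, H₂O 35.804
Sensible, products 25→84.4 °C: 1047.1 kJ/min
Q = ΔH = -594.11 kJ/min = -9.9018 kW
Heat removed = 9.9018 kW

Q_out = 9.90 kW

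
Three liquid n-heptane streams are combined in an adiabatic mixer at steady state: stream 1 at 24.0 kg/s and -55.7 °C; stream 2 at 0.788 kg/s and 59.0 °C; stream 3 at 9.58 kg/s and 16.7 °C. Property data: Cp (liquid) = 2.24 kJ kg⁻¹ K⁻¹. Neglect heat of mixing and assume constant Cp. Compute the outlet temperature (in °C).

T_out = -32.9 °C

Adiabatic, steady state ⇒ Σ ṁᵢCp,ᵢ(T_out − Tᵢ) = 0
Σ ṁᵢCp,ᵢTᵢ = 24.0×2.24×-55.7 + 0.788×2.24×59.0 + 9.58×2.24×16.7 = -2531.9
Σ ṁᵢCp,ᵢ = 24.0×2.24 + 0.788×2.24 + 9.58×2.24 = 76.984
T_out = -2531.9 / 76.984 = -32.889 °C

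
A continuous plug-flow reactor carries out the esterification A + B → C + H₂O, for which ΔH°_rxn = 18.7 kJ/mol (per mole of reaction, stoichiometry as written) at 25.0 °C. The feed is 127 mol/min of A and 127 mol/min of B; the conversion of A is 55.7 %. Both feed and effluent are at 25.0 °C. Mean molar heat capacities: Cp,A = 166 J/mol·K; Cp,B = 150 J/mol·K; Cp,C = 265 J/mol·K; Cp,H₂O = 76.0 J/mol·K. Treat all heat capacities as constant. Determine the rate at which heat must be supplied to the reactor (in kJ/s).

Q_in = 22.0 kJ/s

Extent of reaction ξ = 0.557 × 127 = 70.739 mol/min
Reaction term: ξ·ΔH°_rxn = 70.739 × 18.7 = 1322.8 kJ/min
Q = ΔH = 1322.8 kJ/min = 22.047 kW
Heat supplied = 22.047 kJ/s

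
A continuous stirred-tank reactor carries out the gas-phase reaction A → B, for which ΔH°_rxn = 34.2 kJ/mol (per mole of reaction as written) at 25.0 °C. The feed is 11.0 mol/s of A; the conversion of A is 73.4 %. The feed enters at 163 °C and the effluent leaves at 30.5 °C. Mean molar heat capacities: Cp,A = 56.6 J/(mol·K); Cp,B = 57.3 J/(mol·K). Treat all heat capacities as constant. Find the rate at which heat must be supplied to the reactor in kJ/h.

Q_in = 697000 kJ/h

Extent of reaction ξ = 0.734 × 11.0 = 8.074 mol/s
Reaction term: ξ·ΔH°_rxn = 8.074 × 34.2 = 276.13 kJ/s
Sensible, feed 163→25 °C: -85.919 kJ/s
Outlet flows (mol/s): A 2.926, B 8.074
Sensible, products 25→30.5 °C: 3.4554 kJ/s
Q = ΔH = 193.67 kJ/s = 193.67 kW
Heat supplied = 697200 kJ/h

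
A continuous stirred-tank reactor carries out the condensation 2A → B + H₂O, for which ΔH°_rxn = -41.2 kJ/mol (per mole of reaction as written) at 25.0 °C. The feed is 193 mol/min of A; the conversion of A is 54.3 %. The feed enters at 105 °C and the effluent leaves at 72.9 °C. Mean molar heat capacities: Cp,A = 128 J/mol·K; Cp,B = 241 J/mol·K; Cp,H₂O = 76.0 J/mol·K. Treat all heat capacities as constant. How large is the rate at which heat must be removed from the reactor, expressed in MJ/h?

Q_out = 168 MJ/h

Extent of reaction ξ = 0.543 × 193 / 2 = 52.4 mol/min
Reaction term: ξ·ΔH°_rxn = 52.4 × -41.2 = -2158.9 kJ/min
Sensible, feed 105→25 °C: -1976.3 kJ/min
Outlet flows (mol/min): A 88.201, B 52.4, H₂O 52.4
Sensible, products 25→72.9 °C: 1336.4 kJ/min
Q = ΔH = -2798.8 kJ/min = -46.646 kW
Heat removed = 167.93 MJ/h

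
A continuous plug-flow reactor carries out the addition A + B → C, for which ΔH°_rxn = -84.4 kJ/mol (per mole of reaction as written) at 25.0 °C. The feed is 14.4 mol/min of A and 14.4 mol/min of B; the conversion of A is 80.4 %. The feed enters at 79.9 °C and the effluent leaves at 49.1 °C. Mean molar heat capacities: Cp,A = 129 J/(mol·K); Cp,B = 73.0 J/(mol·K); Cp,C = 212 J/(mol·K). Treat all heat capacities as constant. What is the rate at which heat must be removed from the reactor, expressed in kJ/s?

Extent of reaction ξ = 0.804 × 14.4 = 11.578 mol/min
Reaction term: ξ·ΔH°_rxn = 11.578 × -84.4 = -977.15 kJ/min
Sensible, feed 79.9→25 °C: -159.69 kJ/min
Outlet flows (mol/min): A 2.8224, B 2.8224, C 11.578
Sensible, products 25→49.1 °C: 72.892 kJ/min
Q = ΔH = -1064 kJ/min = -17.733 kW
Heat removed = 17.733 kJ/s

Q_out = 17.7 kJ/s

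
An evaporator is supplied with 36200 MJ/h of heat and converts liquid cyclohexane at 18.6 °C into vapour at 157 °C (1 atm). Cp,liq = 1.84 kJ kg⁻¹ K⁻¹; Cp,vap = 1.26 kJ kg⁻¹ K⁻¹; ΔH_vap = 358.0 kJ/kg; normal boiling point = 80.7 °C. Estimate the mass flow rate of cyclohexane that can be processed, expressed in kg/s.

ṁ = 17.7 kg/s

Δh = 1.84×(80.7−18.6) + 358.0 + 1.26×(157−80.7) = 568.4 kJ/kg
Q = 36200 MJ/h = 10056 kJ/s = 10056 kJ/s
ṁ = Q/Δh = 10056 / 568.4 = 17.691 kg/s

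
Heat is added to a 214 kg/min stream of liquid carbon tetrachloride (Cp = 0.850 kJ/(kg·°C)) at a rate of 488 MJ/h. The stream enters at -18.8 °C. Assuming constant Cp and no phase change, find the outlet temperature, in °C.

T_out = 25.9 °C

Q = 488 MJ/h = 8133.3 kJ/min
ΔT = Q/(ṁ·Cp) = 8133.3/(214×0.850) = 44.713 K
T_out = -18.8 + 44.713 = 25.913 °C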